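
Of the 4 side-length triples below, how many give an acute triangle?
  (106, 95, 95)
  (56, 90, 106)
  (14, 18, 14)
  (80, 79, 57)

3

(106,95,95): 95²+95² = 18050 > 11236 = 106² → acute
(56,90,106): 56²+90² = 11236 = 106² → right
(14,18,14): 14²+14² = 392 > 324 = 18² → acute
(80,79,57): 57²+79² = 9490 > 6400 = 80² → acute
3 of the 4 are acute.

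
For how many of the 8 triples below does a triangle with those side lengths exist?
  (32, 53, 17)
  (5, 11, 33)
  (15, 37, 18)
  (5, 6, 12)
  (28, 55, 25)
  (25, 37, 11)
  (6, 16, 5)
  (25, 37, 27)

1

(17,32,53): 17+32 ≤ 53 → not valid
(5,11,33): 5+11 ≤ 33 → not valid
(15,18,37): 15+18 ≤ 37 → not valid
(5,6,12): 5+6 ≤ 12 → not valid
(25,28,55): 25+28 ≤ 55 → not valid
(11,25,37): 11+25 ≤ 37 → not valid
(5,6,16): 5+6 ≤ 16 → not valid
(25,27,37): 25+27 > 37 → valid
1 of the 8 triples forms a triangle.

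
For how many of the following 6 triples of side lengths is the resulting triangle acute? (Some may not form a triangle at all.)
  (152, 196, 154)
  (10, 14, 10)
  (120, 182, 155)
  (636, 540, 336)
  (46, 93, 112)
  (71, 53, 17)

(152,196,154): 152²+154² = 46820 > 38416 = 196² → acute
(10,14,10): 10²+10² = 200 > 196 = 14² → acute
(120,182,155): 120²+155² = 38425 > 33124 = 182² → acute
(636,540,336): 336²+540² = 404496 = 636² → right
(46,93,112): 46²+93² = 10765 < 12544 = 112² → obtuse
(71,53,17): 17+53 ≤ 71, not a triangle
3 of the 6 are acute.

3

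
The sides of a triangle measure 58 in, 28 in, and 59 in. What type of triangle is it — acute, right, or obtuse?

acute

Compare the square of the longest side to the sum of squares of the other two: 28² + 58² = 4148 > 3481 = 59².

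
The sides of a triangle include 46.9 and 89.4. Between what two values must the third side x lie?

42.5 < x < 136.3

By the triangle inequality, x must be less than 46.9 + 89.4 = 136.3 and greater than |46.9 − 89.4| = 42.5.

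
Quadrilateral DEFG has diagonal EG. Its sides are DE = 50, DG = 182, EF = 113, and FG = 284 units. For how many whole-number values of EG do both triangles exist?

From triangle DEG: 132 < EG < 232.
From triangle FEG: 171 < EG < 397.
Intersection: 171 < EG < 232, so integers 172 through 231: 60 values.

60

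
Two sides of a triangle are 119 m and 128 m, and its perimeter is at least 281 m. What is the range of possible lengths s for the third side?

34 ≤ s < 247

Triangle inequality alone gives 9 < s < 247.
The perimeter condition gives s ≥ 281 − 119 − 128 = 34.
Intersecting the two: 34 ≤ s < 247.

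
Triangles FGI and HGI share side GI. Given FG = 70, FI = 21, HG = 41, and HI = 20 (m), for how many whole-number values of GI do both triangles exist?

11

From triangle FGI: 49 < GI < 91.
From triangle HGI: 21 < GI < 61.
Intersection: 49 < GI < 61, so integers 50 through 60: 11 values.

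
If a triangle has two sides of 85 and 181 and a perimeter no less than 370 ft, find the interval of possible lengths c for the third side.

104 ≤ c < 266 ft

Triangle inequality alone gives 96 < c < 266.
The perimeter condition gives c ≥ 370 − 85 − 181 = 104.
Intersecting the two: 104 ≤ c < 266.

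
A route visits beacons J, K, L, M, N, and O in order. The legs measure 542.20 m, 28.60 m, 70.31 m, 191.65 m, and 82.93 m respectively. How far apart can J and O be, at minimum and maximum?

The maximum is all hops collinear in one direction: 542.20 + 28.60 + 70.31 + 191.65 + 82.93 = 915.69.
The longest hop is 542.20; the others sum to 373.49. Folding the others back against it leaves at least 542.20 − 373.49 = 168.71.

168.71 ≤ JO ≤ 915.69 m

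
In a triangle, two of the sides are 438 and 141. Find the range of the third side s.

By the triangle inequality, s must be less than 438 + 141 = 579 and greater than |438 − 141| = 297.

297 < s < 579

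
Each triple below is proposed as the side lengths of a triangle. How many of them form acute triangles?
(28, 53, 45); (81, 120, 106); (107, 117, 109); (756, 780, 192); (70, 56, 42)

2

(28,53,45): 28²+45² = 2809 = 53² → right
(81,120,106): 81²+106² = 17797 > 14400 = 120² → acute
(107,117,109): 107²+109² = 23330 > 13689 = 117² → acute
(756,780,192): 192²+756² = 608400 = 780² → right
(70,56,42): 42²+56² = 4900 = 70² → right
2 of the 5 are acute.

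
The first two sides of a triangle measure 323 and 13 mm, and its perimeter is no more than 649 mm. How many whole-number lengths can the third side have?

3

Triangle inequality: 310 < x < 336. Perimeter ≤ 649 gives x ≤ 649 − 323 − 13 = 313.
So 310 < x ≤ 313; integers 311 through 313: 3 values.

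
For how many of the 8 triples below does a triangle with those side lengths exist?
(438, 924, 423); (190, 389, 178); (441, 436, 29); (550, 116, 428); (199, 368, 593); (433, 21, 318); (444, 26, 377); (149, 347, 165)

(423,438,924): 423+438 ≤ 924 → not valid
(178,190,389): 178+190 ≤ 389 → not valid
(29,436,441): 29+436 > 441 → valid
(116,428,550): 116+428 ≤ 550 → not valid
(199,368,593): 199+368 ≤ 593 → not valid
(21,318,433): 21+318 ≤ 433 → not valid
(26,377,444): 26+377 ≤ 444 → not valid
(149,165,347): 149+165 ≤ 347 → not valid
1 of the 8 triples forms a triangle.

1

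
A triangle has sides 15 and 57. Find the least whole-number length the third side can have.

The third side must be strictly greater than |15 − 57| = 42.
The smallest integer above 42 is 43.

43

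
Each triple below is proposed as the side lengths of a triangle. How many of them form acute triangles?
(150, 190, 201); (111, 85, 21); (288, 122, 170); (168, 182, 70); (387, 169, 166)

(150,190,201): 150²+190² = 58600 > 40401 = 201² → acute
(111,85,21): 21+85 ≤ 111, not a triangle
(288,122,170): 122²+170² = 43784 < 82944 = 288² → obtuse
(168,182,70): 70²+168² = 33124 = 182² → right
(387,169,166): 166+169 ≤ 387, not a triangle
1 of the 5 is acute.

1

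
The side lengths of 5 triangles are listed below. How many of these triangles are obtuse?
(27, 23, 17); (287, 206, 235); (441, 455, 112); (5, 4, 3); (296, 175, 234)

(27,23,17): 17²+23² = 818 > 729 = 27² → acute
(287,206,235): 206²+235² = 97661 > 82369 = 287² → acute
(441,455,112): 112²+441² = 207025 = 455² → right
(5,4,3): 3²+4² = 25 = 5² → right
(296,175,234): 175²+234² = 85381 < 87616 = 296² → obtuse
1 of the 5 is obtuse.

1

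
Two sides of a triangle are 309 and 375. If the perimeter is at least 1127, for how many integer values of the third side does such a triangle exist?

Triangle inequality: 66 < x < 684. Perimeter ≥ 1127 gives x ≥ 1127 − 309 − 375 = 443.
So 443 ≤ x < 684; integers 443 through 683: 241 values.

241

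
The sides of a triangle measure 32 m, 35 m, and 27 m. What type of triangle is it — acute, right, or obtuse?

Compare the square of the longest side to the sum of squares of the other two: 27² + 32² = 1753 > 1225 = 35².

acute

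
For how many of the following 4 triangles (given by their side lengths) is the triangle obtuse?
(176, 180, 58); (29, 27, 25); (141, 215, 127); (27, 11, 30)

(176,180,58): 58²+176² = 34340 > 32400 = 180² → acute
(29,27,25): 25²+27² = 1354 > 841 = 29² → acute
(141,215,127): 127²+141² = 36010 < 46225 = 215² → obtuse
(27,11,30): 11²+27² = 850 < 900 = 30² → obtuse
2 of the 4 are obtuse.

2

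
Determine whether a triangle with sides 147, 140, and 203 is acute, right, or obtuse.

Compare the square of the longest side to the sum of squares of the other two: 140² + 147² = 41209 = 203².

right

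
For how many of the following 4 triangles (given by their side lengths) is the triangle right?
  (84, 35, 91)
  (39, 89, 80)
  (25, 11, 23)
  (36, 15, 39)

3

(84,35,91): 35²+84² = 8281 = 91² → right
(39,89,80): 39²+80² = 7921 = 89² → right
(25,11,23): 11²+23² = 650 > 625 = 25² → acute
(36,15,39): 15²+36² = 1521 = 39² → right
3 of the 4 are right.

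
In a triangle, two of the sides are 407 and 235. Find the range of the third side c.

By the triangle inequality, c must be less than 407 + 235 = 642 and greater than |407 − 235| = 172.

172 < c < 642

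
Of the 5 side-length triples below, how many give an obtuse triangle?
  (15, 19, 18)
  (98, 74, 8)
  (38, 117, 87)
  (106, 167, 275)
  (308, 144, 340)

(15,19,18): 15²+18² = 549 > 361 = 19² → acute
(98,74,8): 8+74 ≤ 98, not a triangle
(38,117,87): 38²+87² = 9013 < 13689 = 117² → obtuse
(106,167,275): 106+167 ≤ 275, not a triangle
(308,144,340): 144²+308² = 115600 = 340² → right
1 of the 5 is obtuse.

1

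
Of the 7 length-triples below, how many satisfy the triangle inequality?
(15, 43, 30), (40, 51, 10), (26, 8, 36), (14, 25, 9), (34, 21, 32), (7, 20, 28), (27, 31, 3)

(15,30,43): 15+30 > 43 → valid
(10,40,51): 10+40 ≤ 51 → not valid
(8,26,36): 8+26 ≤ 36 → not valid
(9,14,25): 9+14 ≤ 25 → not valid
(21,32,34): 21+32 > 34 → valid
(7,20,28): 7+20 ≤ 28 → not valid
(3,27,31): 3+27 ≤ 31 → not valid
2 of the 7 triples form a triangle.

2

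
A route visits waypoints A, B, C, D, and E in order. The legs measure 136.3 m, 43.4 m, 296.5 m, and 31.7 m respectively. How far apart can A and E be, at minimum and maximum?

The maximum is all hops collinear in one direction: 136.3 + 43.4 + 296.5 + 31.7 = 507.9.
The longest hop is 296.5; the others sum to 211.4. Folding the others back against it leaves at least 296.5 − 211.4 = 85.1.

85.1 ≤ AE ≤ 507.9 m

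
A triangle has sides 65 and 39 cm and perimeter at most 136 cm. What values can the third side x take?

Triangle inequality alone gives 26 < x < 104.
The perimeter condition gives x ≤ 136 − 65 − 39 = 32.
Intersecting the two: 26 < x ≤ 32.

26 < x ≤ 32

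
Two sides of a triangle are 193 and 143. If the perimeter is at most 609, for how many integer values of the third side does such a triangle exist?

223

Triangle inequality: 50 < x < 336. Perimeter ≤ 609 gives x ≤ 609 − 193 − 143 = 273.
So 50 < x ≤ 273; integers 51 through 273: 223 values.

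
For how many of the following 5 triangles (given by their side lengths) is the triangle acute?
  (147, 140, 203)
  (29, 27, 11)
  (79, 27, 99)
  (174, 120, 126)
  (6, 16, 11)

1

(147,140,203): 140²+147² = 41209 = 203² → right
(29,27,11): 11²+27² = 850 > 841 = 29² → acute
(79,27,99): 27²+79² = 6970 < 9801 = 99² → obtuse
(174,120,126): 120²+126² = 30276 = 174² → right
(6,16,11): 6²+11² = 157 < 256 = 16² → obtuse
1 of the 5 is acute.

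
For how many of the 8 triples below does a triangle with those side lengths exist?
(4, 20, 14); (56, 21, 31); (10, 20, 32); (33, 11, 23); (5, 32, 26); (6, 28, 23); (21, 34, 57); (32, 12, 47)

2

(4,14,20): 4+14 ≤ 20 → not valid
(21,31,56): 21+31 ≤ 56 → not valid
(10,20,32): 10+20 ≤ 32 → not valid
(11,23,33): 11+23 > 33 → valid
(5,26,32): 5+26 ≤ 32 → not valid
(6,23,28): 6+23 > 28 → valid
(21,34,57): 21+34 ≤ 57 → not valid
(12,32,47): 12+32 ≤ 47 → not valid
2 of the 8 triples form a triangle.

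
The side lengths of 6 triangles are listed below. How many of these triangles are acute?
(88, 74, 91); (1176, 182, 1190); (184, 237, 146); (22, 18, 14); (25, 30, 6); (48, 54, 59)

(88,74,91): 74²+88² = 13220 > 8281 = 91² → acute
(1176,182,1190): 182²+1176² = 1416100 = 1190² → right
(184,237,146): 146²+184² = 55172 < 56169 = 237² → obtuse
(22,18,14): 14²+18² = 520 > 484 = 22² → acute
(25,30,6): 6²+25² = 661 < 900 = 30² → obtuse
(48,54,59): 48²+54² = 5220 > 3481 = 59² → acute
3 of the 6 are acute.

3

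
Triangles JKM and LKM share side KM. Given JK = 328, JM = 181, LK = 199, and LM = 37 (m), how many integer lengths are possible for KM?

From triangle JKM: 147 < KM < 509.
From triangle LKM: 162 < KM < 236.
Intersection: 162 < KM < 236, so integers 163 through 235: 73 values.

73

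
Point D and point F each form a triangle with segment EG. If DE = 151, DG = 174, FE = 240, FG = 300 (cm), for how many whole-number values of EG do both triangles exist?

From triangle DEG: 23 < EG < 325.
From triangle FEG: 60 < EG < 540.
Intersection: 60 < EG < 325, so integers 61 through 324: 264 values.

264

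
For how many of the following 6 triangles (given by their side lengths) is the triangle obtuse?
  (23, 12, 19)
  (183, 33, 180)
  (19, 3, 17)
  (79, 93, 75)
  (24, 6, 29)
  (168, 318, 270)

(23,12,19): 12²+19² = 505 < 529 = 23² → obtuse
(183,33,180): 33²+180² = 33489 = 183² → right
(19,3,17): 3²+17² = 298 < 361 = 19² → obtuse
(79,93,75): 75²+79² = 11866 > 8649 = 93² → acute
(24,6,29): 6²+24² = 612 < 841 = 29² → obtuse
(168,318,270): 168²+270² = 101124 = 318² → right
3 of the 6 are obtuse.

3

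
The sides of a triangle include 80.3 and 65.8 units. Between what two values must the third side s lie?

14.5 < s < 146.1

By the triangle inequality, s must be less than 80.3 + 65.8 = 146.1 and greater than |80.3 − 65.8| = 14.5.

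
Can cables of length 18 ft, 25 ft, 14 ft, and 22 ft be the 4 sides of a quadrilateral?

A quadrilateral exists iff every side is shorter than the sum of the others — equivalently, the longest side is less than the sum of the rest.
Longest side 25 < 54 (sum of the remaining 3), so yes.

Yes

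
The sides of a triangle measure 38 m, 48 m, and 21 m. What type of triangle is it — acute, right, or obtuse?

obtuse

Compare the square of the longest side to the sum of squares of the other two: 21² + 38² = 1885 < 2304 = 48².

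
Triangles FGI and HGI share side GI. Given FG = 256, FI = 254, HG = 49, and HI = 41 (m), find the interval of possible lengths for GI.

From triangle FGI: |256 − 254| < GI < 256 + 254, i.e. 2 < GI < 510.
From triangle HGI: 8 < GI < 90.
Both must hold, so GI lies in the intersection.

8 < GI < 90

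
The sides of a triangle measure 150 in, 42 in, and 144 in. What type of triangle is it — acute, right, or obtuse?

Compare the square of the longest side to the sum of squares of the other two: 42² + 144² = 22500 = 150².

right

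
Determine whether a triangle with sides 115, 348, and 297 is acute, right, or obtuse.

Compare the square of the longest side to the sum of squares of the other two: 115² + 297² = 101434 < 121104 = 348².

obtuse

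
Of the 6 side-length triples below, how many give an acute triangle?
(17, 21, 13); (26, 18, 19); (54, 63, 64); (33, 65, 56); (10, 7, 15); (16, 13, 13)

4

(17,21,13): 13²+17² = 458 > 441 = 21² → acute
(26,18,19): 18²+19² = 685 > 676 = 26² → acute
(54,63,64): 54²+63² = 6885 > 4096 = 64² → acute
(33,65,56): 33²+56² = 4225 = 65² → right
(10,7,15): 7²+10² = 149 < 225 = 15² → obtuse
(16,13,13): 13²+13² = 338 > 256 = 16² → acute
4 of the 6 are acute.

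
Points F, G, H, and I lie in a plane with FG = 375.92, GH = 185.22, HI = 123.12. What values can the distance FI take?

67.58 ≤ FI ≤ 684.26

The maximum is all hops collinear in one direction: 375.92 + 185.22 + 123.12 = 684.26.
The longest hop is 375.92; the others sum to 308.34. Folding the others back against it leaves at least 375.92 − 308.34 = 67.58.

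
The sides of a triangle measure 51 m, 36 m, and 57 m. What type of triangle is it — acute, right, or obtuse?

Compare the square of the longest side to the sum of squares of the other two: 36² + 51² = 3897 > 3249 = 57².

acute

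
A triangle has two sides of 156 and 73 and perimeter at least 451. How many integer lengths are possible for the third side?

7

Triangle inequality: 83 < x < 229. Perimeter ≥ 451 gives x ≥ 451 − 156 − 73 = 222.
So 222 ≤ x < 229; integers 222 through 228: 7 values.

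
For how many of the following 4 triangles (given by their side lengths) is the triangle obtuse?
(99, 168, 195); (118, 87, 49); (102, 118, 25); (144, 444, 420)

(99,168,195): 99²+168² = 38025 = 195² → right
(118,87,49): 49²+87² = 9970 < 13924 = 118² → obtuse
(102,118,25): 25²+102² = 11029 < 13924 = 118² → obtuse
(144,444,420): 144²+420² = 197136 = 444² → right
2 of the 4 are obtuse.

2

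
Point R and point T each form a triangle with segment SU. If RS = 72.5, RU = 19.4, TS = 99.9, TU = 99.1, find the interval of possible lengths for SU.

From triangle RSU: |72.5 − 19.4| < SU < 72.5 + 19.4, i.e. 53.1 < SU < 91.9.
From triangle TSU: 0.8 < SU < 199.0.
Both must hold, so SU lies in the intersection.

53.1 < SU < 91.9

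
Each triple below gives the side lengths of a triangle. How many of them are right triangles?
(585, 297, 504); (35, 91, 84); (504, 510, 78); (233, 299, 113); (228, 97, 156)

(585,297,504): 297²+504² = 342225 = 585² → right
(35,91,84): 35²+84² = 8281 = 91² → right
(504,510,78): 78²+504² = 260100 = 510² → right
(233,299,113): 113²+233² = 67058 < 89401 = 299² → obtuse
(228,97,156): 97²+156² = 33745 < 51984 = 228² → obtuse
3 of the 5 are right.

3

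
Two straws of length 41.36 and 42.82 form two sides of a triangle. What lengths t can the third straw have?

1.46 < t < 84.18

By the triangle inequality, t must be less than 41.36 + 42.82 = 84.18 and greater than |41.36 − 42.82| = 1.46.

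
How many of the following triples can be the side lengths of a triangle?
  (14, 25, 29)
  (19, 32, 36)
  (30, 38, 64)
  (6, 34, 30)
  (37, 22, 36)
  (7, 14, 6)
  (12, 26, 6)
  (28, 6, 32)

(14,25,29): 14+25 > 29 → valid
(19,32,36): 19+32 > 36 → valid
(30,38,64): 30+38 > 64 → valid
(6,30,34): 6+30 > 34 → valid
(22,36,37): 22+36 > 37 → valid
(6,7,14): 6+7 ≤ 14 → not valid
(6,12,26): 6+12 ≤ 26 → not valid
(6,28,32): 6+28 > 32 → valid
6 of the 8 triples form a triangle.

6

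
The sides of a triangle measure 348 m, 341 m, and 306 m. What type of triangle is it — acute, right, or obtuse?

Compare the square of the longest side to the sum of squares of the other two: 306² + 341² = 209917 > 121104 = 348².

acute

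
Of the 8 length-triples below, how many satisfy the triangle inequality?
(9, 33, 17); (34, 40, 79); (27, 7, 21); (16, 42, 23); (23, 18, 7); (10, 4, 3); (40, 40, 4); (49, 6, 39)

3

(9,17,33): 9+17 ≤ 33 → not valid
(34,40,79): 34+40 ≤ 79 → not valid
(7,21,27): 7+21 > 27 → valid
(16,23,42): 16+23 ≤ 42 → not valid
(7,18,23): 7+18 > 23 → valid
(3,4,10): 3+4 ≤ 10 → not valid
(4,40,40): 4+40 > 40 → valid
(6,39,49): 6+39 ≤ 49 → not valid
3 of the 8 triples form a triangle.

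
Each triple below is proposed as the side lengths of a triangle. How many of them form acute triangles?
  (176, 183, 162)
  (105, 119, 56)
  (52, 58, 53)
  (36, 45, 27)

(176,183,162): 162²+176² = 57220 > 33489 = 183² → acute
(105,119,56): 56²+105² = 14161 = 119² → right
(52,58,53): 52²+53² = 5513 > 3364 = 58² → acute
(36,45,27): 27²+36² = 2025 = 45² → right
2 of the 4 are acute.

2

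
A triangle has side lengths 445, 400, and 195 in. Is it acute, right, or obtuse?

right

Compare the square of the longest side to the sum of squares of the other two: 195² + 400² = 198025 = 445².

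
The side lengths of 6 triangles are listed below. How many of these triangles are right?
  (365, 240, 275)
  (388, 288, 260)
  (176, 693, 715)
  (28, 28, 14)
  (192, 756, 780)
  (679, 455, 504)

(365,240,275): 240²+275² = 133225 = 365² → right
(388,288,260): 260²+288² = 150544 = 388² → right
(176,693,715): 176²+693² = 511225 = 715² → right
(28,28,14): 14²+28² = 980 > 784 = 28² → acute
(192,756,780): 192²+756² = 608400 = 780² → right
(679,455,504): 455²+504² = 461041 = 679² → right
5 of the 6 are right.

5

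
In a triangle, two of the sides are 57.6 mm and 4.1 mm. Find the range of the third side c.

By the triangle inequality, c must be less than 57.6 + 4.1 = 61.7 and greater than |57.6 − 4.1| = 53.5.

53.5 < c < 61.7 (mm)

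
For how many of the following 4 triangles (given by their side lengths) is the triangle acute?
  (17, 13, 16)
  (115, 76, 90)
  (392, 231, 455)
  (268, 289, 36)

2

(17,13,16): 13²+16² = 425 > 289 = 17² → acute
(115,76,90): 76²+90² = 13876 > 13225 = 115² → acute
(392,231,455): 231²+392² = 207025 = 455² → right
(268,289,36): 36²+268² = 73120 < 83521 = 289² → obtuse
2 of the 4 are acute.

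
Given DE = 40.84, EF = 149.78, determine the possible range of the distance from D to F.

By the triangle inequality, |40.84 − 149.78| ≤ DF ≤ 40.84 + 149.78.

108.94 ≤ DF ≤ 190.62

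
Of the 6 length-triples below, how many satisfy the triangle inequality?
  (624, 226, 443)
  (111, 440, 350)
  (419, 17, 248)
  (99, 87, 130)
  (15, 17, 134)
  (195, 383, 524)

(226,443,624): 226+443 > 624 → valid
(111,350,440): 111+350 > 440 → valid
(17,248,419): 17+248 ≤ 419 → not valid
(87,99,130): 87+99 > 130 → valid
(15,17,134): 15+17 ≤ 134 → not valid
(195,383,524): 195+383 > 524 → valid
4 of the 6 triples form a triangle.

4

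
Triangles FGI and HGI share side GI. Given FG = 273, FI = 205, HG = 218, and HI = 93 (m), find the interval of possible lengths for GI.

125 < GI < 311

From triangle FGI: |273 − 205| < GI < 273 + 205, i.e. 68 < GI < 478.
From triangle HGI: 125 < GI < 311.
Both must hold, so GI lies in the intersection.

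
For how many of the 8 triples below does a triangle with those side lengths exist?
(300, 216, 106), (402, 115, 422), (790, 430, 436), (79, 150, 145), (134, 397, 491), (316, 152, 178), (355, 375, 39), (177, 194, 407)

(106,216,300): 106+216 > 300 → valid
(115,402,422): 115+402 > 422 → valid
(430,436,790): 430+436 > 790 → valid
(79,145,150): 79+145 > 150 → valid
(134,397,491): 134+397 > 491 → valid
(152,178,316): 152+178 > 316 → valid
(39,355,375): 39+355 > 375 → valid
(177,194,407): 177+194 ≤ 407 → not valid
7 of the 8 triples form a triangle.

7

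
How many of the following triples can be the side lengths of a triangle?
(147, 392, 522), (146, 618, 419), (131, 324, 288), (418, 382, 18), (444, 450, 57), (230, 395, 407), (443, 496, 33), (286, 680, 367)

(147,392,522): 147+392 > 522 → valid
(146,419,618): 146+419 ≤ 618 → not valid
(131,288,324): 131+288 > 324 → valid
(18,382,418): 18+382 ≤ 418 → not valid
(57,444,450): 57+444 > 450 → valid
(230,395,407): 230+395 > 407 → valid
(33,443,496): 33+443 ≤ 496 → not valid
(286,367,680): 286+367 ≤ 680 → not valid
4 of the 8 triples form a triangle.

4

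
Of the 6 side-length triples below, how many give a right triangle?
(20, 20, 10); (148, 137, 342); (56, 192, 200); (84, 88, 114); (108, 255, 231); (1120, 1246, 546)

(20,20,10): 10²+20² = 500 > 400 = 20² → acute
(148,137,342): 137+148 ≤ 342, not a triangle
(56,192,200): 56²+192² = 40000 = 200² → right
(84,88,114): 84²+88² = 14800 > 12996 = 114² → acute
(108,255,231): 108²+231² = 65025 = 255² → right
(1120,1246,546): 546²+1120² = 1552516 = 1246² → right
3 of the 6 are right.

3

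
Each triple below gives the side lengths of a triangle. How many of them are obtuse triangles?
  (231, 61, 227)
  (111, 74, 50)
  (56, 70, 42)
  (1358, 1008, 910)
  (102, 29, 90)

2

(231,61,227): 61²+227² = 55250 > 53361 = 231² → acute
(111,74,50): 50²+74² = 7976 < 12321 = 111² → obtuse
(56,70,42): 42²+56² = 4900 = 70² → right
(1358,1008,910): 910²+1008² = 1844164 = 1358² → right
(102,29,90): 29²+90² = 8941 < 10404 = 102² → obtuse
2 of the 5 are obtuse.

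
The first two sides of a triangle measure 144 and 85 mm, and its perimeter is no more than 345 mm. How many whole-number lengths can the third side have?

57

Triangle inequality: 59 < x < 229. Perimeter ≤ 345 gives x ≤ 345 − 144 − 85 = 116.
So 59 < x ≤ 116; integers 60 through 116: 57 values.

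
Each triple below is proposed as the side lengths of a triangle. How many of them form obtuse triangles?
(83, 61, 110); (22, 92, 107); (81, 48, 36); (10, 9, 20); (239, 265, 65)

4

(83,61,110): 61²+83² = 10610 < 12100 = 110² → obtuse
(22,92,107): 22²+92² = 8948 < 11449 = 107² → obtuse
(81,48,36): 36²+48² = 3600 < 6561 = 81² → obtuse
(10,9,20): 9+10 ≤ 20, not a triangle
(239,265,65): 65²+239² = 61346 < 70225 = 265² → obtuse
4 of the 5 are obtuse.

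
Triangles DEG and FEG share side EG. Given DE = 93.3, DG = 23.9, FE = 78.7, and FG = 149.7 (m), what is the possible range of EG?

From triangle DEG: |93.3 − 23.9| < EG < 93.3 + 23.9, i.e. 69.4 < EG < 117.2.
From triangle FEG: 71.0 < EG < 228.4.
Both must hold, so EG lies in the intersection.

71.0 < EG < 117.2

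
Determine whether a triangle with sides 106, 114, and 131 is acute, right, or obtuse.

Compare the square of the longest side to the sum of squares of the other two: 106² + 114² = 24232 > 17161 = 131².

acute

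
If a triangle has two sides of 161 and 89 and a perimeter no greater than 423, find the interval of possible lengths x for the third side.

72 < x ≤ 173

Triangle inequality alone gives 72 < x < 250.
The perimeter condition gives x ≤ 423 − 161 − 89 = 173.
Intersecting the two: 72 < x ≤ 173.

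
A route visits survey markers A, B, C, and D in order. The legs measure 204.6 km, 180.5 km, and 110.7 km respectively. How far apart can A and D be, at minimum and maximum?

The maximum is all hops collinear in one direction: 204.6 + 180.5 + 110.7 = 495.8.
The longest hop is 204.6; the others sum to 291.2. Since 204.6 ≤ 291.2, the path can fold back on itself completely, so the minimum distance is 0.

0 ≤ AD ≤ 495.8 km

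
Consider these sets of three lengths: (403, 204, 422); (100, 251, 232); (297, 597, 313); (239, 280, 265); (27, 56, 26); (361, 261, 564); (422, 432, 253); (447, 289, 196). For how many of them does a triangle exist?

7

(204,403,422): 204+403 > 422 → valid
(100,232,251): 100+232 > 251 → valid
(297,313,597): 297+313 > 597 → valid
(239,265,280): 239+265 > 280 → valid
(26,27,56): 26+27 ≤ 56 → not valid
(261,361,564): 261+361 > 564 → valid
(253,422,432): 253+422 > 432 → valid
(196,289,447): 196+289 > 447 → valid
7 of the 8 triples form a triangle.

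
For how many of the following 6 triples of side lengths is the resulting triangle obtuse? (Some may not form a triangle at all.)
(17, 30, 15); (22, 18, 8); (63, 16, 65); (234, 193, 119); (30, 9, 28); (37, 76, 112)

5

(17,30,15): 15²+17² = 514 < 900 = 30² → obtuse
(22,18,8): 8²+18² = 388 < 484 = 22² → obtuse
(63,16,65): 16²+63² = 4225 = 65² → right
(234,193,119): 119²+193² = 51410 < 54756 = 234² → obtuse
(30,9,28): 9²+28² = 865 < 900 = 30² → obtuse
(37,76,112): 37²+76² = 7145 < 12544 = 112² → obtuse
5 of the 6 are obtuse.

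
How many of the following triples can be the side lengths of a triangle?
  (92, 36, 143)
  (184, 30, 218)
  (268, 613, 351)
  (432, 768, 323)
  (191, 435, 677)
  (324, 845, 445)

(36,92,143): 36+92 ≤ 143 → not valid
(30,184,218): 30+184 ≤ 218 → not valid
(268,351,613): 268+351 > 613 → valid
(323,432,768): 323+432 ≤ 768 → not valid
(191,435,677): 191+435 ≤ 677 → not valid
(324,445,845): 324+445 ≤ 845 → not valid
1 of the 6 triples forms a triangle.

1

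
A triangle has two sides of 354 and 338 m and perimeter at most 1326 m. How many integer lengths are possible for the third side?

Triangle inequality: 16 < x < 692. Perimeter ≤ 1326 gives x ≤ 1326 − 354 − 338 = 634.
So 16 < x ≤ 634; integers 17 through 634: 618 values.

618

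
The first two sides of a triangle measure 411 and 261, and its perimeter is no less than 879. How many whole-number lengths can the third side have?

Triangle inequality: 150 < x < 672. Perimeter ≥ 879 gives x ≥ 879 − 411 − 261 = 207.
So 207 ≤ x < 672; integers 207 through 671: 465 values.

465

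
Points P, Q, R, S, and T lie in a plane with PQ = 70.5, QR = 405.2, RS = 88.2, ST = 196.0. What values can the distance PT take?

50.5 ≤ PT ≤ 759.9

The maximum is all hops collinear in one direction: 70.5 + 405.2 + 88.2 + 196.0 = 759.9.
The longest hop is 405.2; the others sum to 354.7. Folding the others back against it leaves at least 405.2 − 354.7 = 50.5.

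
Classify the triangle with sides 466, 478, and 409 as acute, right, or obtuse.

Compare the square of the longest side to the sum of squares of the other two: 409² + 466² = 384437 > 228484 = 478².

acute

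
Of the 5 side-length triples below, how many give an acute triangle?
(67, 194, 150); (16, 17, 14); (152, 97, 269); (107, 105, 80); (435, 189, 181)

2

(67,194,150): 67²+150² = 26989 < 37636 = 194² → obtuse
(16,17,14): 14²+16² = 452 > 289 = 17² → acute
(152,97,269): 97+152 ≤ 269, not a triangle
(107,105,80): 80²+105² = 17425 > 11449 = 107² → acute
(435,189,181): 181+189 ≤ 435, not a triangle
2 of the 5 are acute.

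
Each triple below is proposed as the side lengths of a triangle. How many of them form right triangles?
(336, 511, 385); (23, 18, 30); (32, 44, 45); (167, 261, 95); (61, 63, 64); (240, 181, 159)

1

(336,511,385): 336²+385² = 261121 = 511² → right
(23,18,30): 18²+23² = 853 < 900 = 30² → obtuse
(32,44,45): 32²+44² = 2960 > 2025 = 45² → acute
(167,261,95): 95²+167² = 36914 < 68121 = 261² → obtuse
(61,63,64): 61²+63² = 7690 > 4096 = 64² → acute
(240,181,159): 159²+181² = 58042 > 57600 = 240² → acute
1 of the 6 is right.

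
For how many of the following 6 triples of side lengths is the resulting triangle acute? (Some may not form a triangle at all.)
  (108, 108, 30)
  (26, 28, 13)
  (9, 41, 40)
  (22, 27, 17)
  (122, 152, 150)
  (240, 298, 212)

(108,108,30): 30²+108² = 12564 > 11664 = 108² → acute
(26,28,13): 13²+26² = 845 > 784 = 28² → acute
(9,41,40): 9²+40² = 1681 = 41² → right
(22,27,17): 17²+22² = 773 > 729 = 27² → acute
(122,152,150): 122²+150² = 37384 > 23104 = 152² → acute
(240,298,212): 212²+240² = 102544 > 88804 = 298² → acute
5 of the 6 are acute.

5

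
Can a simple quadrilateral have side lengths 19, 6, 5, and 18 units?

A quadrilateral exists iff every side is shorter than the sum of the others — equivalently, the longest side is less than the sum of the rest.
Longest side 19 < 29 (sum of the remaining 3), so yes.

Yes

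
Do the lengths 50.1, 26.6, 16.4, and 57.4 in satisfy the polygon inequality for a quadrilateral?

A quadrilateral exists iff every side is shorter than the sum of the others — equivalently, the longest side is less than the sum of the rest.
Longest side 57.4 < 93.1 (sum of the remaining 3), so yes.

Yes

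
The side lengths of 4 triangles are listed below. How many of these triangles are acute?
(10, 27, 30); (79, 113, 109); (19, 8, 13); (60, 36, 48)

1

(10,27,30): 10²+27² = 829 < 900 = 30² → obtuse
(79,113,109): 79²+109² = 18122 > 12769 = 113² → acute
(19,8,13): 8²+13² = 233 < 361 = 19² → obtuse
(60,36,48): 36²+48² = 3600 = 60² → right
1 of the 4 is acute.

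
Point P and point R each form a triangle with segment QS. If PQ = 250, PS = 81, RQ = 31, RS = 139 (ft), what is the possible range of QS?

169 < QS < 170

From triangle PQS: |250 − 81| < QS < 250 + 81, i.e. 169 < QS < 331.
From triangle RQS: 108 < QS < 170.
Both must hold, so QS lies in the intersection.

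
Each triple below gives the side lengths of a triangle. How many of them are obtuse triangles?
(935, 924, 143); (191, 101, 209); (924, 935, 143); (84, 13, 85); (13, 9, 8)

1

(935,924,143): 143²+924² = 874225 = 935² → right
(191,101,209): 101²+191² = 46682 > 43681 = 209² → acute
(924,935,143): 143²+924² = 874225 = 935² → right
(84,13,85): 13²+84² = 7225 = 85² → right
(13,9,8): 8²+9² = 145 < 169 = 13² → obtuse
1 of the 5 is obtuse.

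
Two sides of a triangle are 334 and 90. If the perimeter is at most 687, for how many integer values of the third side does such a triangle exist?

19

Triangle inequality: 244 < x < 424. Perimeter ≤ 687 gives x ≤ 687 − 334 − 90 = 263.
So 244 < x ≤ 263; integers 245 through 263: 19 values.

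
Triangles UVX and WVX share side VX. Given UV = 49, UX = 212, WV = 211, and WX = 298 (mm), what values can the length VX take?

From triangle UVX: |49 − 212| < VX < 49 + 212, i.e. 163 < VX < 261.
From triangle WVX: 87 < VX < 509.
Both must hold, so VX lies in the intersection.

163 < VX < 261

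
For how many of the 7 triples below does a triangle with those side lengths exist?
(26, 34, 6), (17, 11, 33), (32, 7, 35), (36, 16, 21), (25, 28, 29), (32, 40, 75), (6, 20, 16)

(6,26,34): 6+26 ≤ 34 → not valid
(11,17,33): 11+17 ≤ 33 → not valid
(7,32,35): 7+32 > 35 → valid
(16,21,36): 16+21 > 36 → valid
(25,28,29): 25+28 > 29 → valid
(32,40,75): 32+40 ≤ 75 → not valid
(6,16,20): 6+16 > 20 → valid
4 of the 7 triples form a triangle.

4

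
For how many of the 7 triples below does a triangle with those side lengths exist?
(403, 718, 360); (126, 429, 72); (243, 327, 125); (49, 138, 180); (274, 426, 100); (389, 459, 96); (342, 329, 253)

(360,403,718): 360+403 > 718 → valid
(72,126,429): 72+126 ≤ 429 → not valid
(125,243,327): 125+243 > 327 → valid
(49,138,180): 49+138 > 180 → valid
(100,274,426): 100+274 ≤ 426 → not valid
(96,389,459): 96+389 > 459 → valid
(253,329,342): 253+329 > 342 → valid
5 of the 7 triples form a triangle.

5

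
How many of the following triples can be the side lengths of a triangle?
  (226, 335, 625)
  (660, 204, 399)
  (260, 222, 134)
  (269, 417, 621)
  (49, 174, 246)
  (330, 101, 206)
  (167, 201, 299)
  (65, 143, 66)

3

(226,335,625): 226+335 ≤ 625 → not valid
(204,399,660): 204+399 ≤ 660 → not valid
(134,222,260): 134+222 > 260 → valid
(269,417,621): 269+417 > 621 → valid
(49,174,246): 49+174 ≤ 246 → not valid
(101,206,330): 101+206 ≤ 330 → not valid
(167,201,299): 167+201 > 299 → valid
(65,66,143): 65+66 ≤ 143 → not valid
3 of the 8 triples form a triangle.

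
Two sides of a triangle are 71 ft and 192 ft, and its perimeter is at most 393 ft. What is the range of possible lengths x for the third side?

121 < x ≤ 130

Triangle inequality alone gives 121 < x < 263.
The perimeter condition gives x ≤ 393 − 71 − 192 = 130.
Intersecting the two: 121 < x ≤ 130.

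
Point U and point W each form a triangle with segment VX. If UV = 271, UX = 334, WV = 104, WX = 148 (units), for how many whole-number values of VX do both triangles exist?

From triangle UVX: 63 < VX < 605.
From triangle WVX: 44 < VX < 252.
Intersection: 63 < VX < 252, so integers 64 through 251: 188 values.

188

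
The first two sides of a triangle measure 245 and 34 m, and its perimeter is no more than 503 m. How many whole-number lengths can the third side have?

13

Triangle inequality: 211 < x < 279. Perimeter ≤ 503 gives x ≤ 503 − 245 − 34 = 224.
So 211 < x ≤ 224; integers 212 through 224: 13 values.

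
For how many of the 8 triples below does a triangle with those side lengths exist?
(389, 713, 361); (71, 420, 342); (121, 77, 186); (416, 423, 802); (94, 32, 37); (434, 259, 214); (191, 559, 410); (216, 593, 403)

(361,389,713): 361+389 > 713 → valid
(71,342,420): 71+342 ≤ 420 → not valid
(77,121,186): 77+121 > 186 → valid
(416,423,802): 416+423 > 802 → valid
(32,37,94): 32+37 ≤ 94 → not valid
(214,259,434): 214+259 > 434 → valid
(191,410,559): 191+410 > 559 → valid
(216,403,593): 216+403 > 593 → valid
6 of the 8 triples form a triangle.

6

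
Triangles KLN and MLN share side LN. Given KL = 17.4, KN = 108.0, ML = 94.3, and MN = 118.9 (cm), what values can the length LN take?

90.6 < LN < 125.4

From triangle KLN: |17.4 − 108.0| < LN < 17.4 + 108.0, i.e. 90.6 < LN < 125.4.
From triangle MLN: 24.6 < LN < 213.2.
Both must hold, so LN lies in the intersection.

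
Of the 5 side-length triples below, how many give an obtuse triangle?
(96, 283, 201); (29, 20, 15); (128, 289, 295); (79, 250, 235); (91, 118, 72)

(96,283,201): 96²+201² = 49617 < 80089 = 283² → obtuse
(29,20,15): 15²+20² = 625 < 841 = 29² → obtuse
(128,289,295): 128²+289² = 99905 > 87025 = 295² → acute
(79,250,235): 79²+235² = 61466 < 62500 = 250² → obtuse
(91,118,72): 72²+91² = 13465 < 13924 = 118² → obtuse
4 of the 5 are obtuse.

4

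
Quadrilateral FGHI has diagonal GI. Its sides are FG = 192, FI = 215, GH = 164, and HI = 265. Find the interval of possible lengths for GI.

From triangle FGI: |192 − 215| < GI < 192 + 215, i.e. 23 < GI < 407.
From triangle HGI: 101 < GI < 429.
Both must hold, so GI lies in the intersection.

101 < GI < 407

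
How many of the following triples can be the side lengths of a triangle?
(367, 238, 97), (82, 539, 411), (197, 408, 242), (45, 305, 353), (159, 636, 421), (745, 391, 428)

2

(97,238,367): 97+238 ≤ 367 → not valid
(82,411,539): 82+411 ≤ 539 → not valid
(197,242,408): 197+242 > 408 → valid
(45,305,353): 45+305 ≤ 353 → not valid
(159,421,636): 159+421 ≤ 636 → not valid
(391,428,745): 391+428 > 745 → valid
2 of the 6 triples form a triangle.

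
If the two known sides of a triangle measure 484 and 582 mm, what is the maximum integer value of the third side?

1065

The third side must be strictly less than 484 + 582 = 1066.
The largest integer below 1066 is 1065.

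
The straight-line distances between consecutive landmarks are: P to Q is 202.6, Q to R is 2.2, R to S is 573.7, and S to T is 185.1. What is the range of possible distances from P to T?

183.8 ≤ PT ≤ 963.6

The maximum is all hops collinear in one direction: 202.6 + 2.2 + 573.7 + 185.1 = 963.6.
The longest hop is 573.7; the others sum to 389.9. Folding the others back against it leaves at least 573.7 − 389.9 = 183.8.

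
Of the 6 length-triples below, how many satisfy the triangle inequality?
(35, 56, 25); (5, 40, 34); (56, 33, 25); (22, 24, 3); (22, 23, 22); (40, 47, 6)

(25,35,56): 25+35 > 56 → valid
(5,34,40): 5+34 ≤ 40 → not valid
(25,33,56): 25+33 > 56 → valid
(3,22,24): 3+22 > 24 → valid
(22,22,23): 22+22 > 23 → valid
(6,40,47): 6+40 ≤ 47 → not valid
4 of the 6 triples form a triangle.

4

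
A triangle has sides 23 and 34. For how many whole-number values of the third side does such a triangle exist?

45

The third side lies in the open interval (11, 57).
Integers from 12 to 56 inclusive: 56 − 12 + 1 = 45.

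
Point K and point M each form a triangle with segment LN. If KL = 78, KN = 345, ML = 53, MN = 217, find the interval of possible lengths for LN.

From triangle KLN: |78 − 345| < LN < 78 + 345, i.e. 267 < LN < 423.
From triangle MLN: 164 < LN < 270.
Both must hold, so LN lies in the intersection.

267 < LN < 270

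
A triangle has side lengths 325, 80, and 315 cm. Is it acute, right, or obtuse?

Compare the square of the longest side to the sum of squares of the other two: 80² + 315² = 105625 = 325².

right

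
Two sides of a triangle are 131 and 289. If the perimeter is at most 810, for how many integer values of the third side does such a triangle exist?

232

Triangle inequality: 158 < x < 420. Perimeter ≤ 810 gives x ≤ 810 − 131 − 289 = 390.
So 158 < x ≤ 390; integers 159 through 390: 232 values.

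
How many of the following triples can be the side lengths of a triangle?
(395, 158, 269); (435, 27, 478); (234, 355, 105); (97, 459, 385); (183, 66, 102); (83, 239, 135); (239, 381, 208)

3

(158,269,395): 158+269 > 395 → valid
(27,435,478): 27+435 ≤ 478 → not valid
(105,234,355): 105+234 ≤ 355 → not valid
(97,385,459): 97+385 > 459 → valid
(66,102,183): 66+102 ≤ 183 → not valid
(83,135,239): 83+135 ≤ 239 → not valid
(208,239,381): 208+239 > 381 → valid
3 of the 7 triples form a triangle.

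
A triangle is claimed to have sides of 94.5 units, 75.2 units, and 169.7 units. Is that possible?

The two shorter sides sum to 169.7, exactly equal to the longest side 169.7.
That gives only a degenerate (flat) triangle — the inequality must be strict.

No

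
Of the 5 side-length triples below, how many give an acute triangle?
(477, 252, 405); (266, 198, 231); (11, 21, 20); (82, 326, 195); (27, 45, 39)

3

(477,252,405): 252²+405² = 227529 = 477² → right
(266,198,231): 198²+231² = 92565 > 70756 = 266² → acute
(11,21,20): 11²+20² = 521 > 441 = 21² → acute
(82,326,195): 82+195 ≤ 326, not a triangle
(27,45,39): 27²+39² = 2250 > 2025 = 45² → acute
3 of the 5 are acute.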